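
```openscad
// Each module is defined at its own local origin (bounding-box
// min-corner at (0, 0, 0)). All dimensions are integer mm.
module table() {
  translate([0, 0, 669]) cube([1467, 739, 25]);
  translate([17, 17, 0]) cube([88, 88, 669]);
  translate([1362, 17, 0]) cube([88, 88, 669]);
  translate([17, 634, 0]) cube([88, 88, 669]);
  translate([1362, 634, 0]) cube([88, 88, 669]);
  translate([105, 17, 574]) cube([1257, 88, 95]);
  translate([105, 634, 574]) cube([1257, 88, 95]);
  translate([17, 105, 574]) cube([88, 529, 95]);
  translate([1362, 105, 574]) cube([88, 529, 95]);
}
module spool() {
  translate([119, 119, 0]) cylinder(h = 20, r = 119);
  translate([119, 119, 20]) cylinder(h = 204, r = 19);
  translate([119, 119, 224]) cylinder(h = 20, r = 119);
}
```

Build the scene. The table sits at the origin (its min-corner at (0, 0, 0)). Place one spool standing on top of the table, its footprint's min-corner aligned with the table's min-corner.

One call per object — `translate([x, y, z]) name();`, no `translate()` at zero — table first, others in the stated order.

table();
translate([0, 0, 694]) spool();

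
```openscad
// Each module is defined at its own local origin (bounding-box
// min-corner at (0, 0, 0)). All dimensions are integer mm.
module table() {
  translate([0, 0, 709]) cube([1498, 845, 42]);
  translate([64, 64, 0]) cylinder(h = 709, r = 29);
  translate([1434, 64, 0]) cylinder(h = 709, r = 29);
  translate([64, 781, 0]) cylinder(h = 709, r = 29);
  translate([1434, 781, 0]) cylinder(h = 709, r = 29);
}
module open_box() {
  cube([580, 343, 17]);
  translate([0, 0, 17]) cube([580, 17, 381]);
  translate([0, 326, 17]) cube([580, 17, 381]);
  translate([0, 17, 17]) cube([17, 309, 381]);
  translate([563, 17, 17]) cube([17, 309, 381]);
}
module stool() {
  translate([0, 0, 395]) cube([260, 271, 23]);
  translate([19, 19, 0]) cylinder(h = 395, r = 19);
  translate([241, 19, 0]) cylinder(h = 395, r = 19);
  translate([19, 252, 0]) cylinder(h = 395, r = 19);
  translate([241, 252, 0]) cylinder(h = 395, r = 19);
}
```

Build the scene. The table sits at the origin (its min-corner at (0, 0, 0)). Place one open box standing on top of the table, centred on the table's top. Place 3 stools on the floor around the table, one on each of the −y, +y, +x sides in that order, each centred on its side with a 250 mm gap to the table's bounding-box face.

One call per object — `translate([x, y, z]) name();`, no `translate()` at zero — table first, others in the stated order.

table();
translate([459, 251, 751]) open_box();
translate([619, -521, 0]) stool();
translate([619, 1095, 0]) stool();
translate([1748, 287, 0]) stool();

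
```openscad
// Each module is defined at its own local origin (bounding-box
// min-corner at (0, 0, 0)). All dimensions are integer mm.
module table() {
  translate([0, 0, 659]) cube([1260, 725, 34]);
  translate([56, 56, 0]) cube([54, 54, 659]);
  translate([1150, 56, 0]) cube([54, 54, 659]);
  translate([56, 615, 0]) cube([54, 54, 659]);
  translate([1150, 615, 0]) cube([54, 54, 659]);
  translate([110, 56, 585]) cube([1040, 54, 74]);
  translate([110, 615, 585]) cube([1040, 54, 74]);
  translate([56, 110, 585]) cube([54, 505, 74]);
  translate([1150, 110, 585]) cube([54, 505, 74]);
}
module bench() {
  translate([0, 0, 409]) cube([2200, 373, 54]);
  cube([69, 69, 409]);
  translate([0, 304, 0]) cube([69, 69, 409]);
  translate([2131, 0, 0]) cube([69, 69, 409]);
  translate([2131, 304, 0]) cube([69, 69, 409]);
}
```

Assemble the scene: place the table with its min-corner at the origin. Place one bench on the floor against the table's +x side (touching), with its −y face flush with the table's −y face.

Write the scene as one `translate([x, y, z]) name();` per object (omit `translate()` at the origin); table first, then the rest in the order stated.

table();
translate([1260, 0, 0]) bench();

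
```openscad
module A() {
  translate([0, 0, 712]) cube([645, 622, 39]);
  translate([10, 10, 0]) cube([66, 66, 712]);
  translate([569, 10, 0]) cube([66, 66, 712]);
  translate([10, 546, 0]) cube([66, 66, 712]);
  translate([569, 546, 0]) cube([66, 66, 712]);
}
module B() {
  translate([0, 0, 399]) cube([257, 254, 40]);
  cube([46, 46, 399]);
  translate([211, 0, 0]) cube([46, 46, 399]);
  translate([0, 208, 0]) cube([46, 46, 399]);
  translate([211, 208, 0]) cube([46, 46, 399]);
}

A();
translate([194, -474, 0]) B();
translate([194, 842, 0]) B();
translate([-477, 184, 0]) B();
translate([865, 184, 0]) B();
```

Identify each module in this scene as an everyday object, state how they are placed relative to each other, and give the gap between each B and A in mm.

Each stool's nearest face is 220 mm from the table's bounding box.

A is a table. B is a stool. Four stools sit around the table at the −y, +y, −x, +x sides. The gap between each stool and the table is 220 mm.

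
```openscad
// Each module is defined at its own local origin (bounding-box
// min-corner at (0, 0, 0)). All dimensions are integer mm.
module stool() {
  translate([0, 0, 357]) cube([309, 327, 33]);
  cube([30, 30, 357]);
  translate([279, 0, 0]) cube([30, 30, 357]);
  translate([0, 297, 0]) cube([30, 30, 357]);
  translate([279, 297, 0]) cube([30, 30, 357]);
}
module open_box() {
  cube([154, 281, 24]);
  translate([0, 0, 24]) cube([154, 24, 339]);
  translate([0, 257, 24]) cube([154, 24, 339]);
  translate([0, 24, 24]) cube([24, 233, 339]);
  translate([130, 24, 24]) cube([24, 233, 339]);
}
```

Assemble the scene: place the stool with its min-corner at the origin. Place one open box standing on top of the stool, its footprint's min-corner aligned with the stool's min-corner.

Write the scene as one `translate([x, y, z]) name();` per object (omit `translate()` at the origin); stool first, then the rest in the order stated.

stool();
translate([0, 0, 390]) open_box();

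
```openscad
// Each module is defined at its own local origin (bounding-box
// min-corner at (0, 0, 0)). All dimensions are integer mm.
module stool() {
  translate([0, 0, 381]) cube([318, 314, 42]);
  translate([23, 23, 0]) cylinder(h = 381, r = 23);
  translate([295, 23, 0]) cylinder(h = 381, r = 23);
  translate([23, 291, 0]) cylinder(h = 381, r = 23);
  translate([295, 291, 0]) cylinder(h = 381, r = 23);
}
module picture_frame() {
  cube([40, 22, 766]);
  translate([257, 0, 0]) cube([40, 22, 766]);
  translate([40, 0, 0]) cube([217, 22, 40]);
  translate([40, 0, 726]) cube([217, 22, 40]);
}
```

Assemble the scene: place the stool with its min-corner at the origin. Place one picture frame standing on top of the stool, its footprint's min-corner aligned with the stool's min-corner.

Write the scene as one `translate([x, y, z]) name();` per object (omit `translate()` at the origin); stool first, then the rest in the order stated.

stool();
translate([0, 0, 423]) picture_frame();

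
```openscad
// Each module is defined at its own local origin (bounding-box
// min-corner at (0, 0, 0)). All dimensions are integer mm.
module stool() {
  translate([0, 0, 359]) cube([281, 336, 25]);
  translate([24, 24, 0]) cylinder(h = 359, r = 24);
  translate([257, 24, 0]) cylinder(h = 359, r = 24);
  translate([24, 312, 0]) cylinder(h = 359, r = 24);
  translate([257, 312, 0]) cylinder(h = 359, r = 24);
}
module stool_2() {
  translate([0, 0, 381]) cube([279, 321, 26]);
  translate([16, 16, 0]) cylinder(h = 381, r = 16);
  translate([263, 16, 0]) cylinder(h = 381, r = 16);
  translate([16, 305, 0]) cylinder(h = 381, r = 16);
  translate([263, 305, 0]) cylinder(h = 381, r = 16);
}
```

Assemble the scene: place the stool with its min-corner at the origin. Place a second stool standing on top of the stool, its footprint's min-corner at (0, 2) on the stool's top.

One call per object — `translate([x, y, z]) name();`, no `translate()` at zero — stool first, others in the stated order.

stool();
translate([0, 2, 384]) stool_2();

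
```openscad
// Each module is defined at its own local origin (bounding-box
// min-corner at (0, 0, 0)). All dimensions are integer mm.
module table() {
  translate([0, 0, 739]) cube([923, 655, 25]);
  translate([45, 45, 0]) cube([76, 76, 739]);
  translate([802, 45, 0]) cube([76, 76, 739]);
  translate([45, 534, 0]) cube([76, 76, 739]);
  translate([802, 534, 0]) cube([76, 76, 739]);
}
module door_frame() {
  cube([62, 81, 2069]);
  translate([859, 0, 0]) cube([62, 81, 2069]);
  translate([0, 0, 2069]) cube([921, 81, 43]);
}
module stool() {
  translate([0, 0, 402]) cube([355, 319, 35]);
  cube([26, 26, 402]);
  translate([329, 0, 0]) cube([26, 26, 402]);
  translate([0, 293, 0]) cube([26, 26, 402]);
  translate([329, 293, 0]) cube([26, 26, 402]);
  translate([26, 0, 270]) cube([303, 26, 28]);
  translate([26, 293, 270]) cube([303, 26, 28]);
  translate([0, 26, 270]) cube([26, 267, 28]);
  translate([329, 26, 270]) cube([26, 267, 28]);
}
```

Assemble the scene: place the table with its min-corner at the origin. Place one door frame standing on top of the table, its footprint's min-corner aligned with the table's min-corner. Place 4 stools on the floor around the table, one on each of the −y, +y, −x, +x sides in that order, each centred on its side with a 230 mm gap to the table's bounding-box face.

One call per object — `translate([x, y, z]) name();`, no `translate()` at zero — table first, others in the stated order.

table();
translate([0, 0, 764]) door_frame();
translate([284, -549, 0]) stool();
translate([284, 885, 0]) stool();
translate([-585, 168, 0]) stool();
translate([1153, 168, 0]) stool();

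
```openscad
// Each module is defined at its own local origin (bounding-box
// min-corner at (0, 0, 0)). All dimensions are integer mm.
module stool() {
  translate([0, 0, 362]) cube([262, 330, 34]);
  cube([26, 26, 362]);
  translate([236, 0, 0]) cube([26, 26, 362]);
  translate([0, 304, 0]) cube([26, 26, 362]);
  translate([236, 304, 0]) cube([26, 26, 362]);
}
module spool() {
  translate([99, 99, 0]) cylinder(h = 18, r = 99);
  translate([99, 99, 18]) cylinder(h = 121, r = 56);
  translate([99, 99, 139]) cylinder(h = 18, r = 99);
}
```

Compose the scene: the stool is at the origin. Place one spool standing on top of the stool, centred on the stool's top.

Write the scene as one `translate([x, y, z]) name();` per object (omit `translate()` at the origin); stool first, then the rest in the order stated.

stool();
translate([32, 66, 396]) spool();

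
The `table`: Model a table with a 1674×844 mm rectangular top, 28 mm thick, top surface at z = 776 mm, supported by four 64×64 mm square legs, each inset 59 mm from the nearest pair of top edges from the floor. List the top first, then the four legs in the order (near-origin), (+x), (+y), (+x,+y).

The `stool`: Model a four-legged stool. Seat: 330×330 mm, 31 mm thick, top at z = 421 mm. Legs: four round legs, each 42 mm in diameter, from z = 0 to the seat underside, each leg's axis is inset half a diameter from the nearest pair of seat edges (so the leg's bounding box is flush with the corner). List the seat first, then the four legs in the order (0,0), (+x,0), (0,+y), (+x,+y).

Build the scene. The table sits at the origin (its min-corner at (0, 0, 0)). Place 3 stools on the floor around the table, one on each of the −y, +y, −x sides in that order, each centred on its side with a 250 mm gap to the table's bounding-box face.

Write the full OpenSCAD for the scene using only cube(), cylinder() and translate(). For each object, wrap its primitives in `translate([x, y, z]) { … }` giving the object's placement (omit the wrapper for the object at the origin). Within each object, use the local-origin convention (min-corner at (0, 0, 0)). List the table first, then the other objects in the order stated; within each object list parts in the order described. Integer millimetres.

translate([0, 0, 748]) cube([1674, 844, 28]);
translate([59, 59, 0]) cube([64, 64, 748]);
translate([1551, 59, 0]) cube([64, 64, 748]);
translate([59, 721, 0]) cube([64, 64, 748]);
translate([1551, 721, 0]) cube([64, 64, 748]);
translate([672, -580, 0]) {
  translate([0, 0, 390]) cube([330, 330, 31]);
  translate([21, 21, 0]) cylinder(h = 390, r = 21);
  translate([309, 21, 0]) cylinder(h = 390, r = 21);
  translate([21, 309, 0]) cylinder(h = 390, r = 21);
  translate([309, 309, 0]) cylinder(h = 390, r = 21);
}
translate([672, 1094, 0]) {
  translate([0, 0, 390]) cube([330, 330, 31]);
  translate([21, 21, 0]) cylinder(h = 390, r = 21);
  translate([309, 21, 0]) cylinder(h = 390, r = 21);
  translate([21, 309, 0]) cylinder(h = 390, r = 21);
  translate([309, 309, 0]) cylinder(h = 390, r = 21);
}
translate([-580, 257, 0]) {
  translate([0, 0, 390]) cube([330, 330, 31]);
  translate([21, 21, 0]) cylinder(h = 390, r = 21);
  translate([309, 21, 0]) cylinder(h = 390, r = 21);
  translate([21, 309, 0]) cylinder(h = 390, r = 21);
  translate([309, 309, 0]) cylinder(h = 390, r = 21);
}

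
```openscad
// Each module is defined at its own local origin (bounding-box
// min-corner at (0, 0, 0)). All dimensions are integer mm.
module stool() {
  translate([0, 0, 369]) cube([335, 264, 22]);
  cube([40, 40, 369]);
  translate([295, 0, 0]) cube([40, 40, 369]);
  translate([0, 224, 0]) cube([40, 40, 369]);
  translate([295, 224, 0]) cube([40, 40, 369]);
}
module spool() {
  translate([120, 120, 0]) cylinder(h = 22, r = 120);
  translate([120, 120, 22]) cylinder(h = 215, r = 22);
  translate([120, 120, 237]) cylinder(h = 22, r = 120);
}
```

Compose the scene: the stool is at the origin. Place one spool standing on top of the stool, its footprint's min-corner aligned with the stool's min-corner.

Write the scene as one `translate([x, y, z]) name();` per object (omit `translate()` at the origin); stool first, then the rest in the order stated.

stool();
translate([0, 0, 391]) spool();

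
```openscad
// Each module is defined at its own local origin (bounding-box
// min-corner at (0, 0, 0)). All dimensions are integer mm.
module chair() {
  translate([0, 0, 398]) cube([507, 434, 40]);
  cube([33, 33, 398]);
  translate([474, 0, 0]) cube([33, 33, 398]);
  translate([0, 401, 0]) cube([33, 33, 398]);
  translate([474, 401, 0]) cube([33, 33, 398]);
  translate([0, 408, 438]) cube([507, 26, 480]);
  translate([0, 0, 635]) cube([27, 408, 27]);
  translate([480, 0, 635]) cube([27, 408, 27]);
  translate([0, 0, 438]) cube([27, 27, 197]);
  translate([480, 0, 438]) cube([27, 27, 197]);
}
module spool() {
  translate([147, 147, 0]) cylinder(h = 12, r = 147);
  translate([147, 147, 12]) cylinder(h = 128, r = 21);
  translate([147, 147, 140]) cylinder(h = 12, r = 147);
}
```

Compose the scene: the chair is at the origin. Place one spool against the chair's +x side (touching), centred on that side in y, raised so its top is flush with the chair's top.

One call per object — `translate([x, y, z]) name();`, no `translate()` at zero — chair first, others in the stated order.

chair();
translate([507, 70, 766]) spool();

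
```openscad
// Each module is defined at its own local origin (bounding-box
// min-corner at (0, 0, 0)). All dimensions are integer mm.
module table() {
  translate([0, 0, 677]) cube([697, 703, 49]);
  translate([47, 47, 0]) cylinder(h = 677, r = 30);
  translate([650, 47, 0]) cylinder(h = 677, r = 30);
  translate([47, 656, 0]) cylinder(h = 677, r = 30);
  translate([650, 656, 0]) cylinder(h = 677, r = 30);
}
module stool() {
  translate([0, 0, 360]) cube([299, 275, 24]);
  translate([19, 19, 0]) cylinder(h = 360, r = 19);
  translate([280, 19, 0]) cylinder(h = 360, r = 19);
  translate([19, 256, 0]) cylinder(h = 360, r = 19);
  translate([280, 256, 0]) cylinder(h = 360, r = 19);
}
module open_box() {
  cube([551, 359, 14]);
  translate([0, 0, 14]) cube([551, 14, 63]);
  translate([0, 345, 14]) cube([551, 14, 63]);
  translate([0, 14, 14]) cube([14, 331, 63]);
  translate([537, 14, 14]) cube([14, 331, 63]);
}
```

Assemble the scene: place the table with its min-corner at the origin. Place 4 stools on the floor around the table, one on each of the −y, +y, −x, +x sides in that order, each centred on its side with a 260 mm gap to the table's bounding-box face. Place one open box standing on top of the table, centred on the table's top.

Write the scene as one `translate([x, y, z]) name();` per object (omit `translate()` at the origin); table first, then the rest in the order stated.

table();
translate([199, -535, 0]) stool();
translate([199, 963, 0]) stool();
translate([-559, 214, 0]) stool();
translate([957, 214, 0]) stool();
translate([73, 172, 726]) open_box();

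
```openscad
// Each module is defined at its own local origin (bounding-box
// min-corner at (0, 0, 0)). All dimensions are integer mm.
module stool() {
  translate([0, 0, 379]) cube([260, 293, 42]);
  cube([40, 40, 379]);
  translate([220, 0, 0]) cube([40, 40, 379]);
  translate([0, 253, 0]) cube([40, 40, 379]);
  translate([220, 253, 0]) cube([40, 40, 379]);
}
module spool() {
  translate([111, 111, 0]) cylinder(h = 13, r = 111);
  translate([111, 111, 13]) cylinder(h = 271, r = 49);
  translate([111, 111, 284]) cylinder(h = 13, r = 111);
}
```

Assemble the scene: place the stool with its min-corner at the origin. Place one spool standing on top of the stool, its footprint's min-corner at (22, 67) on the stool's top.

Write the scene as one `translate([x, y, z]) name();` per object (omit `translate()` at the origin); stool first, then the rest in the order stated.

stool();
translate([22, 67, 421]) spool();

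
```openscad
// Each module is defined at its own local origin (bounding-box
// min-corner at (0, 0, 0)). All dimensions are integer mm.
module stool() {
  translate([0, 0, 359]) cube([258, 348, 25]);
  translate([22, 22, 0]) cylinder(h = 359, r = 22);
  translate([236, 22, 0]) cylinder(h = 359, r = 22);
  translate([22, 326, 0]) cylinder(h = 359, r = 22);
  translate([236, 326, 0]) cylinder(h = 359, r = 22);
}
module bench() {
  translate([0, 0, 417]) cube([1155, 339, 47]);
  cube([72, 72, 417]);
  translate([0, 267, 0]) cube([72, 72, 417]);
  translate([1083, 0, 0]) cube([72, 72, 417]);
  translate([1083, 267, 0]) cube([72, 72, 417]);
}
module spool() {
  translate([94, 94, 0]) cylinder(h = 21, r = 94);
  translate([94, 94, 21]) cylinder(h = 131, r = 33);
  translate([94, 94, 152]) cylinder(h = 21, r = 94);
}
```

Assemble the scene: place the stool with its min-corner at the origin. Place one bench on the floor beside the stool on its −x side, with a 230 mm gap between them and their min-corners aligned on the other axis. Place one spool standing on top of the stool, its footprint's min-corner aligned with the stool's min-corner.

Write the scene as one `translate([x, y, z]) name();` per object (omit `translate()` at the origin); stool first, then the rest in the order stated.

stool();
translate([-1385, 0, 0]) bench();
translate([0, 0, 384]) spool();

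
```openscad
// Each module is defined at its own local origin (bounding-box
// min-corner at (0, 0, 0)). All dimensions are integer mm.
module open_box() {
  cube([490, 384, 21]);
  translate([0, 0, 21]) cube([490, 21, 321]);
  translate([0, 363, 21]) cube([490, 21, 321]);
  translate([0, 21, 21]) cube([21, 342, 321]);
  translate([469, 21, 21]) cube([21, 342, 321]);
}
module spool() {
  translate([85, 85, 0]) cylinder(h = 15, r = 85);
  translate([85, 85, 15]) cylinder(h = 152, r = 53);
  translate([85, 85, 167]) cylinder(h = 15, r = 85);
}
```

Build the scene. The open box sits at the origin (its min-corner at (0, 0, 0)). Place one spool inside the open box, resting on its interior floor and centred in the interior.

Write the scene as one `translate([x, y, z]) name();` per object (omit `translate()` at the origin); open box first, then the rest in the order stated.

open_box();
translate([160, 107, 21]) spool();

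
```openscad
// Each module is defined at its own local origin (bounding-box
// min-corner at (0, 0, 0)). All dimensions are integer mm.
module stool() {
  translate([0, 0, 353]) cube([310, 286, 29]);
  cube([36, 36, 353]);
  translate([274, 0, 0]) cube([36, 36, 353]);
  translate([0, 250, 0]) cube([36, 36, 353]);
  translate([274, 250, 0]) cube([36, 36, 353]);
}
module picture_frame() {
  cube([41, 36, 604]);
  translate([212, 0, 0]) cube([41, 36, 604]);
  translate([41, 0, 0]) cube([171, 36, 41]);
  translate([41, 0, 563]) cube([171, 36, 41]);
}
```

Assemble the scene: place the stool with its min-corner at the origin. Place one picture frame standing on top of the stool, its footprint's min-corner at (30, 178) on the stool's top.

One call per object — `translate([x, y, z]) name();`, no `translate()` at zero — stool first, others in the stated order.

stool();
translate([30, 178, 382]) picture_frame();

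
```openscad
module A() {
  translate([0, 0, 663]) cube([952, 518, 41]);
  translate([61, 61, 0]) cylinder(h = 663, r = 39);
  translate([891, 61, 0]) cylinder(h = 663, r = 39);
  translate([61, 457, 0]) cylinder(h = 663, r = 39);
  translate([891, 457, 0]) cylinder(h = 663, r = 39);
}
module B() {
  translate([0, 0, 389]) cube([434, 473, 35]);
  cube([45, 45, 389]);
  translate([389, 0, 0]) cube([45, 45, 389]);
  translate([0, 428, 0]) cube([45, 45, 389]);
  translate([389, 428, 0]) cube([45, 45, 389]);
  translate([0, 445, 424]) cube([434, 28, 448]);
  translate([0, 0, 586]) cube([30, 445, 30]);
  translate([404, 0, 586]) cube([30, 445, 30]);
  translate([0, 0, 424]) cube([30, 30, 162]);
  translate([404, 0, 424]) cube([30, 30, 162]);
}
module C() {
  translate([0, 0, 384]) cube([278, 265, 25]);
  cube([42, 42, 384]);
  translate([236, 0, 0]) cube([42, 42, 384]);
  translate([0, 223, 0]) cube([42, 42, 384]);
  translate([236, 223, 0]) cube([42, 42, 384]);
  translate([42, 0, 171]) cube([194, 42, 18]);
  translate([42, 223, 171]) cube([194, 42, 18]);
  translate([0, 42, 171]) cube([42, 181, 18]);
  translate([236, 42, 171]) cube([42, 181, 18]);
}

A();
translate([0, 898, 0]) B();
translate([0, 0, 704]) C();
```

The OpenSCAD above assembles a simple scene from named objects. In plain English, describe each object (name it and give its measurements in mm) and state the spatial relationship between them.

A is a rectangular dining table. The top is 952×518×41 mm with its upper surface at z = 704 mm. It stands on four round legs of 78 mm diameter, each leg's bounding box inset 22 mm from the nearest pair of top edges, running from the floor to the underside of the top.

B is a chair: 434×473 mm seat, 35 mm thick, top at z = 424 mm, on four 45 mm square corner legs flush with the seat edges. A 28 mm thick backrest slab spans the full seat width, extending 448 mm above the seat top, its back face flush with the seat's +y edge. Two armrests of 30×30 mm section run along each side from the seat's front edge to the front of the backrest, top faces 192 mm above the seat top and outer faces flush with the seat's x-edges; a 30×30 mm post under the front of each armrest stands on the seat at the front corner.

C is a four-legged stool. The seat is 278×265 mm, 25 mm thick, top at z = 409 mm. It stands on four square legs, each 42×42 mm in cross-section, from z = 0 to the seat underside, each flush with a corner of the seat. Four stretchers, 42 mm wide and 18 mm tall, connect adjacent legs with their undersides at z = 171 mm, each running between the inner faces of the legs it joins and aligned with the legs' outer faces on the other axis.

The chair is on the floor beside the table on its +y side. The stool is on top of the table.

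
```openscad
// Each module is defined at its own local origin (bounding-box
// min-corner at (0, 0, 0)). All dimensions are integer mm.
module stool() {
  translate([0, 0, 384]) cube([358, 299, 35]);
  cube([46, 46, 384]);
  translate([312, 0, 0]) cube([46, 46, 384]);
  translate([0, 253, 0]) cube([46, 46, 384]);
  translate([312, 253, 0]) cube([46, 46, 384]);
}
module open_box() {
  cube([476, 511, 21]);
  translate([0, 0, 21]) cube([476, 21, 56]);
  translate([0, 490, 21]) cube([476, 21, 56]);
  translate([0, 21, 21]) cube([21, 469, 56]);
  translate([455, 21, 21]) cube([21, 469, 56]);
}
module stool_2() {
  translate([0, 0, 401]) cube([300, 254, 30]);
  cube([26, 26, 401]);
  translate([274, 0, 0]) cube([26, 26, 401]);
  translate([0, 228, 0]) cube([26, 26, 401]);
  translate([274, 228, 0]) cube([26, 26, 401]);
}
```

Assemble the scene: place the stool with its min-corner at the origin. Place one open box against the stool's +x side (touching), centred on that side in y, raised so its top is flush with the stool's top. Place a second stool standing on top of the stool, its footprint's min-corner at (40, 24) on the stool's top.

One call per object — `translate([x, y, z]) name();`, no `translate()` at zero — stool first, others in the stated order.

stool();
translate([358, -106, 342]) open_box();
translate([40, 24, 419]) stool_2();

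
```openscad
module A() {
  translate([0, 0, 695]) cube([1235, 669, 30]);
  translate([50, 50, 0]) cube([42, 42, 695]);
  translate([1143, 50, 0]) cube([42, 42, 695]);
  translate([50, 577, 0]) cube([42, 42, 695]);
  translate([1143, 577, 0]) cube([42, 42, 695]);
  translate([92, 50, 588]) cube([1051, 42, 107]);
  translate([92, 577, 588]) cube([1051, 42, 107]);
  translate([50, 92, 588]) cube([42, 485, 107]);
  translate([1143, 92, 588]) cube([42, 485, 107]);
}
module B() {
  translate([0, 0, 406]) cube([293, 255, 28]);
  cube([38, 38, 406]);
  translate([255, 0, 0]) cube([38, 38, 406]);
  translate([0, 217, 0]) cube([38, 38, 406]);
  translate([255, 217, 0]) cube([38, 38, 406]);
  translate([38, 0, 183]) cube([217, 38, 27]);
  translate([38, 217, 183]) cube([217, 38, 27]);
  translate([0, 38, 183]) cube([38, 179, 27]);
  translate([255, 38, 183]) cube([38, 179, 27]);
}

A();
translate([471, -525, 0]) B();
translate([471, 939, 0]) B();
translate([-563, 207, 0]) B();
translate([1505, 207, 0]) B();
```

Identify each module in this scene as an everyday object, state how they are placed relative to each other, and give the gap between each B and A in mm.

Each stool's nearest face is 270 mm from the table's bounding box.

A is a table. B is a stool. Four stools sit around the table at the −y, +y, −x, +x sides. The gap between each stool and the table is 270 mm.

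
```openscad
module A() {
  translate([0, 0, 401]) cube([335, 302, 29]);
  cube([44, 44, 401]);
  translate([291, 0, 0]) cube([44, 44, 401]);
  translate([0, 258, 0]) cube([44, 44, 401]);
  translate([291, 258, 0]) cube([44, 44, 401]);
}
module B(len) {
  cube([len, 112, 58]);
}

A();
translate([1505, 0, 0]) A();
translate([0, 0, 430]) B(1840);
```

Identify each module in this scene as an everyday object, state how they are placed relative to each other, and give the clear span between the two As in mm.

A is a stool. B is a beam. A beam spans the tops of two stools. The clear span between the two stools is 1170 mm.

Second stool starts at x = 1505; first ends at x = 335; clear span = 1505 − 335 = 1170 mm.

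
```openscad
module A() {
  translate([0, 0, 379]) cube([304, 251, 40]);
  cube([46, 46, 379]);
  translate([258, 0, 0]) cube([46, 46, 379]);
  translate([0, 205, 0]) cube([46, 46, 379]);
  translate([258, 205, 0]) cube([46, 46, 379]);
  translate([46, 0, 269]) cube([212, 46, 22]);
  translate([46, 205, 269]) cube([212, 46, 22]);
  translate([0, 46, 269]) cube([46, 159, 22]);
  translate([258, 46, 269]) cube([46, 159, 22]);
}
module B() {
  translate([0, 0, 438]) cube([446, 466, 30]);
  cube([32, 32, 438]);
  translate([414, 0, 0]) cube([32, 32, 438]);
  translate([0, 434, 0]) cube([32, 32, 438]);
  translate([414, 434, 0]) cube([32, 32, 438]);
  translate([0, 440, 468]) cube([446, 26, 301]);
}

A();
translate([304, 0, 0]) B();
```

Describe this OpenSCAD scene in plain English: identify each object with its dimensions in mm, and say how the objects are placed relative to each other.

A is a four-legged stool. The seat is 304×251 mm, 40 mm thick, top at z = 419 mm. It stands on four square legs, each 46×46 mm in cross-section, from z = 0 to the seat underside, each flush with a corner of the seat. Four stretchers, 46 mm wide and 22 mm tall, connect adjacent legs with their undersides at z = 269 mm, each running between the inner faces of the legs it joins and aligned with the legs' outer faces on the other axis.

B is a chair: 446×466 mm seat, 30 mm thick, top at z = 468 mm, on four 32 mm square corner legs flush with the seat edges. A 26 mm thick backrest slab spans the full seat width, extending 301 mm above the seat top, its back face flush with the seat's +y edge.

The chair is against the stool's +x side, with their −y faces flush.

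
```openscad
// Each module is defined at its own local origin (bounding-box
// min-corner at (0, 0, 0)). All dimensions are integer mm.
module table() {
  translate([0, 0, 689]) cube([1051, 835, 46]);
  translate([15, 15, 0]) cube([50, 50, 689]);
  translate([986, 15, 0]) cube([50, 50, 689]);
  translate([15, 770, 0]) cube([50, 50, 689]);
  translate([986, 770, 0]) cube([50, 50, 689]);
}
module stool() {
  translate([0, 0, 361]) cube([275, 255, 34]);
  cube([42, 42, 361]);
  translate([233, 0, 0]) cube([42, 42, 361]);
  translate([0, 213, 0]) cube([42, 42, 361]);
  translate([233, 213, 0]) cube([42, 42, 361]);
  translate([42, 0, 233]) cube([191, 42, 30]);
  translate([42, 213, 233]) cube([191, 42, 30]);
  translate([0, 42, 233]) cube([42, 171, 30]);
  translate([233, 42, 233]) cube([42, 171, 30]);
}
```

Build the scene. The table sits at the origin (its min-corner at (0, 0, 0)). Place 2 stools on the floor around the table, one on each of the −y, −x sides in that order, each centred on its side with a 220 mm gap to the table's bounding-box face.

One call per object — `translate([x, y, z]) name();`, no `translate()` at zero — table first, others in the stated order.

table();
translate([388, -475, 0]) stool();
translate([-495, 290, 0]) stool();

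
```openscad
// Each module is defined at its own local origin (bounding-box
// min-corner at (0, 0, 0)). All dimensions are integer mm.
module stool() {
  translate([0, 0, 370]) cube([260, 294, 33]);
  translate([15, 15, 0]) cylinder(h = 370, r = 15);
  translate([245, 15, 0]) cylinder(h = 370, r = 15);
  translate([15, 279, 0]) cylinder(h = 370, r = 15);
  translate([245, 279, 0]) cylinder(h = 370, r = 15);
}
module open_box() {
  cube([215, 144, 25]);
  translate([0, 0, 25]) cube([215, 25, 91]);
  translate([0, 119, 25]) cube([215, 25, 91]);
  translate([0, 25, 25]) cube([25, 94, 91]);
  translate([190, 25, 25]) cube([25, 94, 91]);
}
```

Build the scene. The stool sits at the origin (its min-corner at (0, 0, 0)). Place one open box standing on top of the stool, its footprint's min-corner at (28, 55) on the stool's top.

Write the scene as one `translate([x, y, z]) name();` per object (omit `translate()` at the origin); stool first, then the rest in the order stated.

stool();
translate([28, 55, 403]) open_box();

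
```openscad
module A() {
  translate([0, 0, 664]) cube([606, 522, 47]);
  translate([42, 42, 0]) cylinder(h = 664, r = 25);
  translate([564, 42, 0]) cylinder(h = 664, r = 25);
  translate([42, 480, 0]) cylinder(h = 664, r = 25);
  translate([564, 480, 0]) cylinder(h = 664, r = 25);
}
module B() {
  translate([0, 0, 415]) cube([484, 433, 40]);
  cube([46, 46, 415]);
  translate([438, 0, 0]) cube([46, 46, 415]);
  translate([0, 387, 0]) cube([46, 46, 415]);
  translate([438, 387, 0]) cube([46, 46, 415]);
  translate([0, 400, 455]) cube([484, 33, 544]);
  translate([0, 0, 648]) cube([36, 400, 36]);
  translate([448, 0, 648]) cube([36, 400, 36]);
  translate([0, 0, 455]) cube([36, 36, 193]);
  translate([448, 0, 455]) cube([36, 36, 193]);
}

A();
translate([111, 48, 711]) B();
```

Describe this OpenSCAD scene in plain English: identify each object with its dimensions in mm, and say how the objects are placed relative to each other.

A is a table with a 606×522 mm rectangular top, 47 mm thick, top surface at z = 711 mm, supported by four round legs of 50 mm diameter, each leg's bounding box inset 17 mm from the nearest pair of top edges, running from the floor.

B is a chair. The seat is a 484×433×40 mm slab with its top at z = 455 mm, on four 46×46 mm corner legs (flush with the seat edges, standing on z = 0). A flat backrest 33 mm thick, 544 mm tall, spans the full seat width and rises from the seat top along its +y edge, rear face flush with the rear of the seat. Two armrests of 36×36 mm section run along each side from the seat's front edge to the front of the backrest, top faces 229 mm above the seat top and outer faces flush with the seat's x-edges; a 36×36 mm post under the front of each armrest stands on the seat at the front corner.

The chair is on top of the table.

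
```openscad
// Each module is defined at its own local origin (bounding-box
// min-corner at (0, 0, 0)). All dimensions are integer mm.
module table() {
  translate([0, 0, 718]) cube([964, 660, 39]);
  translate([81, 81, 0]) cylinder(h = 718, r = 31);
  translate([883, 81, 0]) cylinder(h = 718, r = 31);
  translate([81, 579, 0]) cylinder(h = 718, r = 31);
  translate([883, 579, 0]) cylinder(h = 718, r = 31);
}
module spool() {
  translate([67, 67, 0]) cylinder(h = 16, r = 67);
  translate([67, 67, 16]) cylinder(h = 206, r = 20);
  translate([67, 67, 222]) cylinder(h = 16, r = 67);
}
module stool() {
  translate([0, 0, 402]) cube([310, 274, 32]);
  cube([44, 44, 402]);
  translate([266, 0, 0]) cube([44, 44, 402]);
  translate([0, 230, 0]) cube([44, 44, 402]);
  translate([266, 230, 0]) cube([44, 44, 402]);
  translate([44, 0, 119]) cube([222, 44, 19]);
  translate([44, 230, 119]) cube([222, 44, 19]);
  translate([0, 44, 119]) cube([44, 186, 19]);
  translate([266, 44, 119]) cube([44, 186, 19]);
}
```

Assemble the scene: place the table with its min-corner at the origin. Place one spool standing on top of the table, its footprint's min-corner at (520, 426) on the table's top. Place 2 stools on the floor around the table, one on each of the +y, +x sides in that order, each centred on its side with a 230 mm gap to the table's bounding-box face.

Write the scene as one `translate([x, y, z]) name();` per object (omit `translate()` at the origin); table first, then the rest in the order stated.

table();
translate([520, 426, 757]) spool();
translate([327, 890, 0]) stool();
translate([1194, 193, 0]) stool();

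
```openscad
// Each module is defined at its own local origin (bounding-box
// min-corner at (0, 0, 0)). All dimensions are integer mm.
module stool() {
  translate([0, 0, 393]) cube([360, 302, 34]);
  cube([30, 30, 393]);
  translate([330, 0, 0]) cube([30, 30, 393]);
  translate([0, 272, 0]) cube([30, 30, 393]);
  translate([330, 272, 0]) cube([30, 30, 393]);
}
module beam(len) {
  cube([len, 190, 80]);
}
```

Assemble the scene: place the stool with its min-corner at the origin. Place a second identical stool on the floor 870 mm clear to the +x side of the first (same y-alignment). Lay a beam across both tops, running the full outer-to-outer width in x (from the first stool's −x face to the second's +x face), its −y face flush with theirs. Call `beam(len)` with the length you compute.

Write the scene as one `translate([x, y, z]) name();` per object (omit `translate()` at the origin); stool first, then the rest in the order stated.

stool();
translate([1230, 0, 0]) stool();
translate([0, 0, 427]) beam(1590);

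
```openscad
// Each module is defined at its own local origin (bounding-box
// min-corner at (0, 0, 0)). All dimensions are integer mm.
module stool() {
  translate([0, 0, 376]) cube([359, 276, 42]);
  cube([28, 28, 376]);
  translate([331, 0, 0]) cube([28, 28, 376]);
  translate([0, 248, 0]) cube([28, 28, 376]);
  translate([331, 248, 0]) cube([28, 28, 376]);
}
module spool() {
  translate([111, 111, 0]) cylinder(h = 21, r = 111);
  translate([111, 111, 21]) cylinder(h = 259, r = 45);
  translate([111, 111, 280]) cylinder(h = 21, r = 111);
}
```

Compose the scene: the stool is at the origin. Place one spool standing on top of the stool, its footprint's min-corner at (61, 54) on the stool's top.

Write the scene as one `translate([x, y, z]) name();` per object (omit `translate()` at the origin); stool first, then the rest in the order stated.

stool();
translate([61, 54, 418]) spool();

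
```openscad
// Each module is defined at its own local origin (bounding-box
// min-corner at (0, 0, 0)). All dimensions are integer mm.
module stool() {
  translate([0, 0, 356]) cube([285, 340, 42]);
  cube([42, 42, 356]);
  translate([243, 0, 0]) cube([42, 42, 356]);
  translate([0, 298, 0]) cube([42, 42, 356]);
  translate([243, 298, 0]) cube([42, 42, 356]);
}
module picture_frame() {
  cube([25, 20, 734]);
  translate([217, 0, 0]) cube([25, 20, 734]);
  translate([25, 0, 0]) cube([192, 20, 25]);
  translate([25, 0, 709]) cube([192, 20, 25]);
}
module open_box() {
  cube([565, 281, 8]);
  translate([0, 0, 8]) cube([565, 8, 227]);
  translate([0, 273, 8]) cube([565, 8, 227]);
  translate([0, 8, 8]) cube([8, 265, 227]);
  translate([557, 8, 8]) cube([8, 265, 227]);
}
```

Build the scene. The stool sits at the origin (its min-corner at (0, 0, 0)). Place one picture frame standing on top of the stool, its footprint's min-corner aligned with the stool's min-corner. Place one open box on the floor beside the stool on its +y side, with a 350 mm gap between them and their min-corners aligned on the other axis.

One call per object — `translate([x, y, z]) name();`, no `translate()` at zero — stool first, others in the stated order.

stool();
translate([0, 0, 398]) picture_frame();
translate([0, 690, 0]) open_box();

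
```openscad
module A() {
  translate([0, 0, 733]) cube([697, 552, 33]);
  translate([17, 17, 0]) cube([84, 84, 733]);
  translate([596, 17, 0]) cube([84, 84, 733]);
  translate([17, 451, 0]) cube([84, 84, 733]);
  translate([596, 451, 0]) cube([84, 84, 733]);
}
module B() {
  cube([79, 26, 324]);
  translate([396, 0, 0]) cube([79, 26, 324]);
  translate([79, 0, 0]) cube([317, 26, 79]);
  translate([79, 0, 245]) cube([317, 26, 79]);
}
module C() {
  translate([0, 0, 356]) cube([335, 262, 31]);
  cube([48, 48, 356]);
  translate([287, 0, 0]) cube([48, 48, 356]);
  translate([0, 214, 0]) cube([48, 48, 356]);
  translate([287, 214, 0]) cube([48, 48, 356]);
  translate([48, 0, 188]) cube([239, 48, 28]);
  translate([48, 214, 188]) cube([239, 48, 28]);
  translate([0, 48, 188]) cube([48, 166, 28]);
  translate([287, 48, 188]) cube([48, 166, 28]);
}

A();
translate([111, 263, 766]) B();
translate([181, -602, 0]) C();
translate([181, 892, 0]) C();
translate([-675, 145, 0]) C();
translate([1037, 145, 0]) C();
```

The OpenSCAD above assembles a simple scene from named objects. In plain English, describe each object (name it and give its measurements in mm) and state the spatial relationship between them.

A is a table with a 697×552 mm rectangular top, 33 mm thick, top surface at z = 766 mm, supported by four 84×84 mm square legs, each inset 17 mm from the nearest pair of top edges, running from the floor.

B is a rectangular picture frame lying in the x–z plane (depth along y). The opening is 317 mm wide (x) by 166 mm tall (z), surrounded by a border 79 mm wide on all four sides. The frame is 26 mm deep and is made of two full-height vertical stiles with two horizontal rails fitted between them.

C is a simple wooden stool: a rectangular seat 335 mm (x) by 262 mm (y), 31 mm thick, top face at z = 387 mm, on four square legs, each 48×48 mm in cross-section. The legs rest on z = 0, each flush with a corner of the seat. Four stretchers, 48 mm wide and 28 mm tall, connect adjacent legs with their undersides at z = 188 mm, each running between the inner faces of the legs it joins and aligned with the legs' outer faces on the other axis.

The picture frame is on top of the table, centred. Four stools sit around the table at the −y, +y, −x, +x sides.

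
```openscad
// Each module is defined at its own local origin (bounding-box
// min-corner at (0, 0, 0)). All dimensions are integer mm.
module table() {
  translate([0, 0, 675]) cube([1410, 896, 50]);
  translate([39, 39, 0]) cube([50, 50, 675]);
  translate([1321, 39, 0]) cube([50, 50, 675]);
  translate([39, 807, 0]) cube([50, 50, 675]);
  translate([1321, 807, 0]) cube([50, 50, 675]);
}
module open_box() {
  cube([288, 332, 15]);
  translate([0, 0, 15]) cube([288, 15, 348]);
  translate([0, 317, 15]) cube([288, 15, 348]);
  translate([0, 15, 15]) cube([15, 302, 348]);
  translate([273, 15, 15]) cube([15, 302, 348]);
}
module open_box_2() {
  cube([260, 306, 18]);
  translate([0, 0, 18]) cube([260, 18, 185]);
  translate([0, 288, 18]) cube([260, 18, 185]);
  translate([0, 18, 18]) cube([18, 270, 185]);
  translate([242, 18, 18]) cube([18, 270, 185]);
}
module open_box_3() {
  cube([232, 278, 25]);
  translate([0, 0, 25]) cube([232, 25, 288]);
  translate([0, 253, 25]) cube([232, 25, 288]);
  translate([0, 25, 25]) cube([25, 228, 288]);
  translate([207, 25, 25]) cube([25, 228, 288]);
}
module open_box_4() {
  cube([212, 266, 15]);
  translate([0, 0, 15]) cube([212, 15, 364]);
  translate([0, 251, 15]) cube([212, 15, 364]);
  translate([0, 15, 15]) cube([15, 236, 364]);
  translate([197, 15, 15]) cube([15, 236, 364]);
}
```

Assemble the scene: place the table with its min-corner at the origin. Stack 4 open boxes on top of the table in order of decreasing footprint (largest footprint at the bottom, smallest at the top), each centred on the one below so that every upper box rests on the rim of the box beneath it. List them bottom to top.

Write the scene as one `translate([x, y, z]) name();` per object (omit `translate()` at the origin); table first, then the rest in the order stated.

table();
translate([561, 282, 725]) open_box();
translate([575, 295, 1088]) open_box_2();
translate([589, 309, 1291]) open_box_3();
translate([599, 315, 1604]) open_box_4();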